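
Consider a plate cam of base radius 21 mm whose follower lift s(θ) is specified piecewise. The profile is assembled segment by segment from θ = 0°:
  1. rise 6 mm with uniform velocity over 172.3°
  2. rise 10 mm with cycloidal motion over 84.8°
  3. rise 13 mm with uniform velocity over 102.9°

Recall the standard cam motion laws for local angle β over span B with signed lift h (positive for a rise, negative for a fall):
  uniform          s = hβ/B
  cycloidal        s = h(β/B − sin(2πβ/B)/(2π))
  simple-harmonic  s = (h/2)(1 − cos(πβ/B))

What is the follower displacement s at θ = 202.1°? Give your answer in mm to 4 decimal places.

seg 1 [0°–172.3°] uniform, h=6: full span → s += 6 → s = 6.0000
seg 2 [172.3°–257.1°] cycloidal, h=10: θ=202.1° here. β=29.8, B=84.8. 10·(0.3514 − sin(2π·0.3514)/(2π)) = 2.2349 → s = 8.2349

8.2349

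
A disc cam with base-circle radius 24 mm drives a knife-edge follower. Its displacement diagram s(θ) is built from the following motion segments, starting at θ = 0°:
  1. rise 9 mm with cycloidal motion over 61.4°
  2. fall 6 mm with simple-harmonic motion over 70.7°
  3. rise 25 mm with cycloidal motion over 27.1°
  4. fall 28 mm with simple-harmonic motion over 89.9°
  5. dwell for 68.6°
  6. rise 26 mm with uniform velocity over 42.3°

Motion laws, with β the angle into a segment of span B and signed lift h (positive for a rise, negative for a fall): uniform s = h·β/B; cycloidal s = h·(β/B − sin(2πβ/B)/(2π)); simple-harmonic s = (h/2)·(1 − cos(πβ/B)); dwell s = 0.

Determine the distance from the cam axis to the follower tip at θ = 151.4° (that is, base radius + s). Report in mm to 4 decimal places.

seg 1 [0°–61.4°] cycloidal, h=9: full span → s += 9 → s = 9.0000
seg 2 [61.4°–132.1°] simple-harmonic, h=-6: full span → s += -6 → s = 3.0000
seg 3 [132.1°–159.2°] cycloidal, h=25: θ=151.4° here. β=19.3, B=27.1. 25·(0.7122 − sin(2π·0.7122)/(2π)) = 21.6715 → s = 24.6715
radial distance = base radius + s = 24 + 24.6715 = 48.6715

48.6715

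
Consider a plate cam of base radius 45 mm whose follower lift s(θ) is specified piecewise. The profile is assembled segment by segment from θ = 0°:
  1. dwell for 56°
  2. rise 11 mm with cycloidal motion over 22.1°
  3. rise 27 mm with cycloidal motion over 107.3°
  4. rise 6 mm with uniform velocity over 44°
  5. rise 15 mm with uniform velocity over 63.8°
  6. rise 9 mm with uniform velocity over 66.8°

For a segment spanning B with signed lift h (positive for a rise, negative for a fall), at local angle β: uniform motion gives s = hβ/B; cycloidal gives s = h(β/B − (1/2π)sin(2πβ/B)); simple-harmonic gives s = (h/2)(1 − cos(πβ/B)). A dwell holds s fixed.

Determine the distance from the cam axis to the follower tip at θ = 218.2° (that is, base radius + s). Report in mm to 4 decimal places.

seg 1 [0°–56°] dwell: s stays 0.0000
seg 2 [56°–78.1°] cycloidal, h=11: full span → s += 11 → s = 11.0000
seg 3 [78.1°–185.4°] cycloidal, h=27: full span → s += 27 → s = 38.0000
seg 4 [185.4°–229.4°] uniform, h=6: θ=218.2° here. β=32.8, B=44. 6·32.8/44 = 4.4727 → s = 42.4727
radial distance = base radius + s = 45 + 42.4727 = 87.4727

87.4727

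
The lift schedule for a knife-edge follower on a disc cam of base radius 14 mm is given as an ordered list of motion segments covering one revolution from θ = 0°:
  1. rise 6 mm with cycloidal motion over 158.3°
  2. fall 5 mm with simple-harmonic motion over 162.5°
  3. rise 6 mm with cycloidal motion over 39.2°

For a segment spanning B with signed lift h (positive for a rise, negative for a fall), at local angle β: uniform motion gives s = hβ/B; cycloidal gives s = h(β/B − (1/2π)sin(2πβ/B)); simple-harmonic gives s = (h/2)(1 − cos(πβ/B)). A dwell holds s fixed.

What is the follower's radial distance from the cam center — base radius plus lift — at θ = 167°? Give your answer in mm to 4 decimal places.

seg 1 [0°–158.3°] cycloidal, h=6: full span → s += 6 → s = 6.0000
seg 2 [158.3°–320.8°] simple-harmonic, h=-5: θ=167° here. β=8.7, B=162.5. -5/2·(1 − cos(π·0.0535)) = -0.0353 → s = 5.9647
radial distance = base radius + s = 14 + 5.9647 = 19.9647

19.9647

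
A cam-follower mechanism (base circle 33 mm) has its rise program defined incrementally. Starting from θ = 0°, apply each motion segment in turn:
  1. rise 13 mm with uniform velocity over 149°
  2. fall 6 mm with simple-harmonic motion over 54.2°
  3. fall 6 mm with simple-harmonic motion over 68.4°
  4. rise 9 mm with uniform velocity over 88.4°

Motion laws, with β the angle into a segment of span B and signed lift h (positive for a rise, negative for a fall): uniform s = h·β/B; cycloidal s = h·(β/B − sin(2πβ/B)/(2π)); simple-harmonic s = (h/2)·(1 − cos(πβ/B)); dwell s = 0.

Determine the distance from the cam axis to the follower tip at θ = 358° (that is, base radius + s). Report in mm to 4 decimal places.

seg 1 [0°–149°] uniform, h=13: full span → s += 13 → s = 13.0000
seg 2 [149°–203.2°] simple-harmonic, h=-6: full span → s += -6 → s = 7.0000
seg 3 [203.2°–271.6°] simple-harmonic, h=-6: full span → s += -6 → s = 1.0000
seg 4 [271.6°–360°] uniform, h=9: θ=358° here. β=86.4, B=88.4. 9·86.4/88.4 = 8.7964 → s = 9.7964
radial distance = base radius + s = 33 + 9.7964 = 42.7964

42.7964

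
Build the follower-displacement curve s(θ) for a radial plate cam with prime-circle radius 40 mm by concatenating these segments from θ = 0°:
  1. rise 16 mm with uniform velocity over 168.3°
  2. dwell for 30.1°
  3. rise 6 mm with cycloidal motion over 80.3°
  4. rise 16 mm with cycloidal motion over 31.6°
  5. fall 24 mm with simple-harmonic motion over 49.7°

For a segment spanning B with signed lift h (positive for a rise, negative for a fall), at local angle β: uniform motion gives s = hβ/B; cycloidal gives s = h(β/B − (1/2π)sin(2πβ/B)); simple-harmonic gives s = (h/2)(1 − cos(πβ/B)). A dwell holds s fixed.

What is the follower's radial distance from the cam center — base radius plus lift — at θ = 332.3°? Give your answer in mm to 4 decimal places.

seg 1 [0°–168.3°] uniform, h=16: full span → s += 16 → s = 16.0000
seg 2 [168.3°–198.4°] dwell: s stays 16.0000
seg 3 [198.4°–278.7°] cycloidal, h=6: full span → s += 6 → s = 22.0000
seg 4 [278.7°–310.3°] cycloidal, h=16: full span → s += 16 → s = 38.0000
seg 5 [310.3°–360°] simple-harmonic, h=-24: θ=332.3° here. β=22, B=49.7. -24/2·(1 − cos(π·0.4427)) = -9.8499 → s = 28.1501
radial distance = base radius + s = 40 + 28.1501 = 68.1501

68.1501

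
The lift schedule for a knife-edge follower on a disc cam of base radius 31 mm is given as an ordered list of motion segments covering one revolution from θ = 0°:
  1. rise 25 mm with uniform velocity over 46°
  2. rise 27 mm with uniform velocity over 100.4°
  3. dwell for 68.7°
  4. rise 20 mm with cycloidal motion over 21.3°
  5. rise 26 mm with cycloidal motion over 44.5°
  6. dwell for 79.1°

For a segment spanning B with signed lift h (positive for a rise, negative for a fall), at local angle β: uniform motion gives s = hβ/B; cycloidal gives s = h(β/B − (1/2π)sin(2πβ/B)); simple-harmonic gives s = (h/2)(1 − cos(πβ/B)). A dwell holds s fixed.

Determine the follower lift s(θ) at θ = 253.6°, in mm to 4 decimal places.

seg 1 [0°–46°] uniform, h=25: full span → s += 25 → s = 25.0000
seg 2 [46°–146.4°] uniform, h=27: full span → s += 27 → s = 52.0000
seg 3 [146.4°–215.1°] dwell: s stays 52.0000
seg 4 [215.1°–236.4°] cycloidal, h=20: full span → s += 20 → s = 72.0000
seg 5 [236.4°–280.9°] cycloidal, h=26: θ=253.6° here. β=17.2, B=44.5. 26·(0.3865 − sin(2π·0.3865)/(2π)) = 7.3426 → s = 79.3426

79.3426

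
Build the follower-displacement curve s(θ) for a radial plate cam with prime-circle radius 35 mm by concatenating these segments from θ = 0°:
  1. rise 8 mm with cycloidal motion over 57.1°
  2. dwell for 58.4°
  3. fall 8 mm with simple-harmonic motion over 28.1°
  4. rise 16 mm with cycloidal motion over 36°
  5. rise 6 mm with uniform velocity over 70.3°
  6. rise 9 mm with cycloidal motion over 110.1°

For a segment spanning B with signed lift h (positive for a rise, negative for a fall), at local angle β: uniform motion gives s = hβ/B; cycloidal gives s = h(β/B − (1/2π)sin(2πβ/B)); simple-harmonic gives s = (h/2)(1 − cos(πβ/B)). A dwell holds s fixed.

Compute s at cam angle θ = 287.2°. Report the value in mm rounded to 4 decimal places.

seg 1 [0°–57.1°] cycloidal, h=8: full span → s += 8 → s = 8.0000
seg 2 [57.1°–115.5°] dwell: s stays 8.0000
seg 3 [115.5°–143.6°] simple-harmonic, h=-8: full span → s += -8 → s = 0.0000
seg 4 [143.6°–179.6°] cycloidal, h=16: full span → s += 16 → s = 16.0000
seg 5 [179.6°–249.9°] uniform, h=6: full span → s += 6 → s = 22.0000
seg 6 [249.9°–360°] cycloidal, h=9: θ=287.2° here. β=37.3, B=110.1. 9·(0.3388 − sin(2π·0.3388)/(2π)) = 1.8338 → s = 23.8338

23.8338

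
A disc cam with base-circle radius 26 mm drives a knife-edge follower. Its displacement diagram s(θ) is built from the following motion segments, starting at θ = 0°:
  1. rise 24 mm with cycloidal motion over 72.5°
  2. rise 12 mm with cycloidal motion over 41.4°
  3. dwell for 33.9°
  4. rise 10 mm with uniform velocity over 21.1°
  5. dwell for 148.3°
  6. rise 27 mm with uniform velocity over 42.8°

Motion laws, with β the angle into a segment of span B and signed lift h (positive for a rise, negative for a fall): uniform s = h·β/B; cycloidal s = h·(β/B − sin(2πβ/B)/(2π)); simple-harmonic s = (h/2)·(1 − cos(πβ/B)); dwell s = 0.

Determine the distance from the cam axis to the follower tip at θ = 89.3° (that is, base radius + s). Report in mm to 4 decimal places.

seg 1 [0°–72.5°] cycloidal, h=24: full span → s += 24 → s = 24.0000
seg 2 [72.5°–113.9°] cycloidal, h=12: θ=89.3° here. β=16.8, B=41.4. 12·(0.4058 − sin(2π·0.4058)/(2π)) = 3.8040 → s = 27.8040
radial distance = base radius + s = 26 + 27.8040 = 53.8040

53.8040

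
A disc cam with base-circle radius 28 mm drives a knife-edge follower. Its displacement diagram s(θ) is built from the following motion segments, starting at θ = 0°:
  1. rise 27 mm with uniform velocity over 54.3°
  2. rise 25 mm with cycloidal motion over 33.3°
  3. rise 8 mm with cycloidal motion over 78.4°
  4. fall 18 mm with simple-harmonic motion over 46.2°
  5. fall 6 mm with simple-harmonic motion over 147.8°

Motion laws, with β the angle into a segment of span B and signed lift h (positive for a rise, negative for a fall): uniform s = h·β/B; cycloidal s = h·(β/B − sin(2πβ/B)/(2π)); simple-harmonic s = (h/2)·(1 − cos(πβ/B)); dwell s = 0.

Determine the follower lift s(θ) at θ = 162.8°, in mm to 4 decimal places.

seg 1 [0°–54.3°] uniform, h=27: full span → s += 27 → s = 27.0000
seg 2 [54.3°–87.6°] cycloidal, h=25: full span → s += 25 → s = 52.0000
seg 3 [87.6°–166°] cycloidal, h=8: θ=162.8° here. β=75.2, B=78.4. 8·(0.9592 − sin(2π·0.9592)/(2π)) = 7.9964 → s = 59.9964

59.9964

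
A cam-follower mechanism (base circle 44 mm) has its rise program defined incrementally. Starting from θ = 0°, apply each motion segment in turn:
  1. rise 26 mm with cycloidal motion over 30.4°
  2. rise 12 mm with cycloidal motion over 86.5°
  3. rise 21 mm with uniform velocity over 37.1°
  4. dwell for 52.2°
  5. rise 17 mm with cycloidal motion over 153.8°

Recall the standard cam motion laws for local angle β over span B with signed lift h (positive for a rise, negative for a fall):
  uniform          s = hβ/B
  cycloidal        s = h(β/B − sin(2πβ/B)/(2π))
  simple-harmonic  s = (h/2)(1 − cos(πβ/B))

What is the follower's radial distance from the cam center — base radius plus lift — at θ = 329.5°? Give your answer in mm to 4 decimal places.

seg 1 [0°–30.4°] cycloidal, h=26: full span → s += 26 → s = 26.0000
seg 2 [30.4°–116.9°] cycloidal, h=12: full span → s += 12 → s = 38.0000
seg 3 [116.9°–154°] uniform, h=21: full span → s += 21 → s = 59.0000
seg 4 [154°–206.2°] dwell: s stays 59.0000
seg 5 [206.2°–360°] cycloidal, h=17: θ=329.5° here. β=123.3, B=153.8. 17·(0.8017 − sin(2π·0.8017)/(2π)) = 16.1929 → s = 75.1929
radial distance = base radius + s = 44 + 75.1929 = 119.1929

119.1929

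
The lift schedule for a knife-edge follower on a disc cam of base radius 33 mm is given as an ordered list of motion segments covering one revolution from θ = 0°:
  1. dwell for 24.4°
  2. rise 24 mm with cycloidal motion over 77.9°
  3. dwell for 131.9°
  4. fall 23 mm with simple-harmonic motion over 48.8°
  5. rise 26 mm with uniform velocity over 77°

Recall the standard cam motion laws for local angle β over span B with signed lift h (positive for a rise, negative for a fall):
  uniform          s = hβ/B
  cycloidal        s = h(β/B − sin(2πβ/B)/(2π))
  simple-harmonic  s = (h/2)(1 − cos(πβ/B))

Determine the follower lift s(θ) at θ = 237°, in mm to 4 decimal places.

seg 1 [0°–24.4°] dwell: s stays 0.0000
seg 2 [24.4°–102.3°] cycloidal, h=24: full span → s += 24 → s = 24.0000
seg 3 [102.3°–234.2°] dwell: s stays 24.0000
seg 4 [234.2°–283°] simple-harmonic, h=-23: θ=237° here. β=2.8, B=48.8. -23/2·(1 − cos(π·0.0574)) = -0.1863 → s = 23.8137

23.8137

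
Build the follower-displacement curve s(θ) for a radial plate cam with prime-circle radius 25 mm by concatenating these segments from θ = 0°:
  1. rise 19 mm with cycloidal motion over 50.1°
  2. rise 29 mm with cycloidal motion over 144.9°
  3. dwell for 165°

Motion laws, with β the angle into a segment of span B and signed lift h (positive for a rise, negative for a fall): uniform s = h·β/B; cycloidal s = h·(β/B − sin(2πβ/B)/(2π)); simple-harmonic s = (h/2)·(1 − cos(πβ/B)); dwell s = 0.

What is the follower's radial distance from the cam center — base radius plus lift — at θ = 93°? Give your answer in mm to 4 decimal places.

seg 1 [0°–50.1°] cycloidal, h=19: full span → s += 19 → s = 19.0000
seg 2 [50.1°–195°] cycloidal, h=29: θ=93° here. β=42.9, B=144.9. 29·(0.2961 − sin(2π·0.2961)/(2π)) = 4.1624 → s = 23.1624
radial distance = base radius + s = 25 + 23.1624 = 48.1624

48.1624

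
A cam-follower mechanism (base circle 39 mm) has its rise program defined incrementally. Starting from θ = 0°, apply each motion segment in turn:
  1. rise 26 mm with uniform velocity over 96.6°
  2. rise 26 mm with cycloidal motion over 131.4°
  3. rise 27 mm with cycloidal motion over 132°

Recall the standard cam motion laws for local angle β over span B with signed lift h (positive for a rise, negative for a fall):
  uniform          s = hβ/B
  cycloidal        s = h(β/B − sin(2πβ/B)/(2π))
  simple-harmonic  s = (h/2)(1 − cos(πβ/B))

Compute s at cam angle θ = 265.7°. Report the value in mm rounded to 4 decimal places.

seg 1 [0°–96.6°] uniform, h=26: full span → s += 26 → s = 26.0000
seg 2 [96.6°–228°] cycloidal, h=26: full span → s += 26 → s = 52.0000
seg 3 [228°–360°] cycloidal, h=27: θ=265.7° here. β=37.7, B=132. 27·(0.2856 − sin(2π·0.2856)/(2π)) = 3.5213 → s = 55.5213

55.5213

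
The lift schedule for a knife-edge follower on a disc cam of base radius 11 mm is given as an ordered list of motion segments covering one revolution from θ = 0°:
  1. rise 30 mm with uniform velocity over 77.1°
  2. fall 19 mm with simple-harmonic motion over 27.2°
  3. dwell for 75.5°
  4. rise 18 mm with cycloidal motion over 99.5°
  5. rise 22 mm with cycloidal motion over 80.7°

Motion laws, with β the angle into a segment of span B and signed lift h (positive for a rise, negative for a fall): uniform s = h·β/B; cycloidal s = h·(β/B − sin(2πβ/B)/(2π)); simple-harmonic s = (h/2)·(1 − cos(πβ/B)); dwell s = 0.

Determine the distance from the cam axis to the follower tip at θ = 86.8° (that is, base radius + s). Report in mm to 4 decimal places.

seg 1 [0°–77.1°] uniform, h=30: full span → s += 30 → s = 30.0000
seg 2 [77.1°–104.3°] simple-harmonic, h=-19: θ=86.8° here. β=9.7, B=27.2. -19/2·(1 − cos(π·0.3566)) = -5.3640 → s = 24.6360
radial distance = base radius + s = 11 + 24.6360 = 35.6360

35.6360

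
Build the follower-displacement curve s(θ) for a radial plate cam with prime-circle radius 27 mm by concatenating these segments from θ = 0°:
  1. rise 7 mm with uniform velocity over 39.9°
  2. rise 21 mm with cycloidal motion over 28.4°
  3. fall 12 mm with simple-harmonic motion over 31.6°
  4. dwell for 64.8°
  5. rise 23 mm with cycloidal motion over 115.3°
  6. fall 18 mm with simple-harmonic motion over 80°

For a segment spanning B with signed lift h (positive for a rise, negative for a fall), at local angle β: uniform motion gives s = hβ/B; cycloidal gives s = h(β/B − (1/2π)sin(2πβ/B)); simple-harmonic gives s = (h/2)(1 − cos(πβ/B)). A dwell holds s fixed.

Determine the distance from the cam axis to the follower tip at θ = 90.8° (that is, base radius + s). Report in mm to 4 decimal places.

seg 1 [0°–39.9°] uniform, h=7: full span → s += 7 → s = 7.0000
seg 2 [39.9°–68.3°] cycloidal, h=21: full span → s += 21 → s = 28.0000
seg 3 [68.3°–99.9°] simple-harmonic, h=-12: θ=90.8° here. β=22.5, B=31.6. -12/2·(1 − cos(π·0.7120)) = -9.7075 → s = 18.2925
radial distance = base radius + s = 27 + 18.2925 = 45.2925

45.2925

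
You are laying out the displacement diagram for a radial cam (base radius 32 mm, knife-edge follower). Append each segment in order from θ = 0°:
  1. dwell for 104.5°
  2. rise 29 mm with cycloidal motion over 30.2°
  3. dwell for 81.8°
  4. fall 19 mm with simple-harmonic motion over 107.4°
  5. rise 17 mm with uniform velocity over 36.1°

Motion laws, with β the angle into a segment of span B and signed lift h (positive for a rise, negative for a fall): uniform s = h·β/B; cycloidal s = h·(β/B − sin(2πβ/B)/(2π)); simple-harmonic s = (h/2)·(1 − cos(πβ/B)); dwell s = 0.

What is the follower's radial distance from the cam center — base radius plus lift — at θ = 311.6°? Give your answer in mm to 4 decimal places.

seg 1 [0°–104.5°] dwell: s stays 0.0000
seg 2 [104.5°–134.7°] cycloidal, h=29: full span → s += 29 → s = 29.0000
seg 3 [134.7°–216.5°] dwell: s stays 29.0000
seg 4 [216.5°–323.9°] simple-harmonic, h=-19: θ=311.6° here. β=95.1, B=107.4. -19/2·(1 − cos(π·0.8855)) = -18.3917 → s = 10.6083
radial distance = base radius + s = 32 + 10.6083 = 42.6083

42.6083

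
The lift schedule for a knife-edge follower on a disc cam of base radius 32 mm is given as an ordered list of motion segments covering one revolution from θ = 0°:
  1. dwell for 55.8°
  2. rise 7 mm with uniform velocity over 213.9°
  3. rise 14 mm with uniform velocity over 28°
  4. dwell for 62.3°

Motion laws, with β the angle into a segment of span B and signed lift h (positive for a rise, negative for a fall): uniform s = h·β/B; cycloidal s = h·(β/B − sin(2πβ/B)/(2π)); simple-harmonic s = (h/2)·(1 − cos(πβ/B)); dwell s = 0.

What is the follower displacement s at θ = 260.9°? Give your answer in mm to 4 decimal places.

seg 1 [0°–55.8°] dwell: s stays 0.0000
seg 2 [55.8°–269.7°] uniform, h=7: θ=260.9° here. β=205.1, B=213.9. 7·205.1/213.9 = 6.7120 → s = 6.7120

6.7120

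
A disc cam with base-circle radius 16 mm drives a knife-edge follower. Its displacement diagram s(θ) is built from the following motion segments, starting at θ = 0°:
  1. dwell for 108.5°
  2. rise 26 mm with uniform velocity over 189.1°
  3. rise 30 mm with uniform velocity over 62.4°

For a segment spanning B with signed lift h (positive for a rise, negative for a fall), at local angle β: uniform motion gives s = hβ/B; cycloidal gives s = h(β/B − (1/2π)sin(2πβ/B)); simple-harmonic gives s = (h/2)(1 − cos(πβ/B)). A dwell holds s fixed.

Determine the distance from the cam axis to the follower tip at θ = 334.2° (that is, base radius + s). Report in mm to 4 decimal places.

seg 1 [0°–108.5°] dwell: s stays 0.0000
seg 2 [108.5°–297.6°] uniform, h=26: full span → s += 26 → s = 26.0000
seg 3 [297.6°–360°] uniform, h=30: θ=334.2° here. β=36.6, B=62.4. 30·36.6/62.4 = 17.5962 → s = 43.5962
radial distance = base radius + s = 16 + 43.5962 = 59.5962

59.5962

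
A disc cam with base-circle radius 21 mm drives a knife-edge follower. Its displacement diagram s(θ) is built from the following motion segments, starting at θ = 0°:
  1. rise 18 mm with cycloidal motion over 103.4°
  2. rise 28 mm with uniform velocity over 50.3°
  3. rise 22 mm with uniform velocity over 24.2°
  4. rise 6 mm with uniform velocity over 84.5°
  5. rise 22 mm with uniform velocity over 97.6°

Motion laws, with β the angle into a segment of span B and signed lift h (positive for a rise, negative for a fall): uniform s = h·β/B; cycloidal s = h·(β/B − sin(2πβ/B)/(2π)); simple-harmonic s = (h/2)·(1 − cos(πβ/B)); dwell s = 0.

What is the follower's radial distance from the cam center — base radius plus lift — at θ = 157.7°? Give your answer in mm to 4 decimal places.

seg 1 [0°–103.4°] cycloidal, h=18: full span → s += 18 → s = 18.0000
seg 2 [103.4°–153.7°] uniform, h=28: full span → s += 28 → s = 46.0000
seg 3 [153.7°–177.9°] uniform, h=22: θ=157.7° here. β=4, B=24.2. 22·4/24.2 = 3.6364 → s = 49.6364
radial distance = base radius + s = 21 + 49.6364 = 70.6364

70.6364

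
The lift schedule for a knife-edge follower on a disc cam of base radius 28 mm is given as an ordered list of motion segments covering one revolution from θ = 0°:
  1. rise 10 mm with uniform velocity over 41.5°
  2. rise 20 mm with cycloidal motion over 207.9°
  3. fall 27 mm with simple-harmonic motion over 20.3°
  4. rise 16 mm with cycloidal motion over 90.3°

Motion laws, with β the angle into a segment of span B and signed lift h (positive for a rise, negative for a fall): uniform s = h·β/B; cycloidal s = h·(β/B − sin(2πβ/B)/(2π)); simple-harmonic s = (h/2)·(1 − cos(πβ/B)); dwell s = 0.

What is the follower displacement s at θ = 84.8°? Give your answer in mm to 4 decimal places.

seg 1 [0°–41.5°] uniform, h=10: full span → s += 10 → s = 10.0000
seg 2 [41.5°–249.4°] cycloidal, h=20: θ=84.8° here. β=43.3, B=207.9. 20·(0.2083 − sin(2π·0.2083)/(2π)) = 1.0911 → s = 11.0911

11.0911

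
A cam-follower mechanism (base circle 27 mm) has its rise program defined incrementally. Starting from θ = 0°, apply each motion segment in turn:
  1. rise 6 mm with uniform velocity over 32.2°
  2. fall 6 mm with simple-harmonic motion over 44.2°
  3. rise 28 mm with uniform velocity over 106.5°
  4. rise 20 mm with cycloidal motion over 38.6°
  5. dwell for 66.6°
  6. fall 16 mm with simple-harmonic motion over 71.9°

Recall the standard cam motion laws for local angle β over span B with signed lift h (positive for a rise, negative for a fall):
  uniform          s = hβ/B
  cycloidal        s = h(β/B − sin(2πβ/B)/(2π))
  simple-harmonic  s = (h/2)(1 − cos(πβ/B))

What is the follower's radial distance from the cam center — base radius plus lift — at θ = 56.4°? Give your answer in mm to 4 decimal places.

seg 1 [0°–32.2°] uniform, h=6: full span → s += 6 → s = 6.0000
seg 2 [32.2°–76.4°] simple-harmonic, h=-6: θ=56.4° here. β=24.2, B=44.2. -6/2·(1 − cos(π·0.5475)) = -3.4461 → s = 2.5539
radial distance = base radius + s = 27 + 2.5539 = 29.5539

29.5539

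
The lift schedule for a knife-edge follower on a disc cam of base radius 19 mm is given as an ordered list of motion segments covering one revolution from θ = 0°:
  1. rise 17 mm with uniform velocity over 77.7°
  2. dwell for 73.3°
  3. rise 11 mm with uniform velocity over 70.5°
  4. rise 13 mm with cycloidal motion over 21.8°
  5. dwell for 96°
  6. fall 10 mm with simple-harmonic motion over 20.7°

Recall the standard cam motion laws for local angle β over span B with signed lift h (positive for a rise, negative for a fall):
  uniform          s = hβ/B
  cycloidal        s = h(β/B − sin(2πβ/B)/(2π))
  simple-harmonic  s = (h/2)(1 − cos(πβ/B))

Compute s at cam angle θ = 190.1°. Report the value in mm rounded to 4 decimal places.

seg 1 [0°–77.7°] uniform, h=17: full span → s += 17 → s = 17.0000
seg 2 [77.7°–151°] dwell: s stays 17.0000
seg 3 [151°–221.5°] uniform, h=11: θ=190.1° here. β=39.1, B=70.5. 11·39.1/70.5 = 6.1007 → s = 23.1007

23.1007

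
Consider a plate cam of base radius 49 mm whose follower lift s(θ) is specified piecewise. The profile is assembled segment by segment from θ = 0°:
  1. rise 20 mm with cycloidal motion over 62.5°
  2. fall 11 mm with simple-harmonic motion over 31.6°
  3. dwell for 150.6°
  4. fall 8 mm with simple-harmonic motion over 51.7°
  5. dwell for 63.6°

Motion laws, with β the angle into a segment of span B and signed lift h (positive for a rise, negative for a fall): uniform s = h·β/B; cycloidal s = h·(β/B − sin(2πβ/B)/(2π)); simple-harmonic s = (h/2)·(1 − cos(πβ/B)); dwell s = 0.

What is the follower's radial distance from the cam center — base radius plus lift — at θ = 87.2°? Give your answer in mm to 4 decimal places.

seg 1 [0°–62.5°] cycloidal, h=20: full span → s += 20 → s = 20.0000
seg 2 [62.5°–94.1°] simple-harmonic, h=-11: θ=87.2° here. β=24.7, B=31.6. -11/2·(1 − cos(π·0.7816)) = -9.7559 → s = 10.2441
radial distance = base radius + s = 49 + 10.2441 = 59.2441

59.2441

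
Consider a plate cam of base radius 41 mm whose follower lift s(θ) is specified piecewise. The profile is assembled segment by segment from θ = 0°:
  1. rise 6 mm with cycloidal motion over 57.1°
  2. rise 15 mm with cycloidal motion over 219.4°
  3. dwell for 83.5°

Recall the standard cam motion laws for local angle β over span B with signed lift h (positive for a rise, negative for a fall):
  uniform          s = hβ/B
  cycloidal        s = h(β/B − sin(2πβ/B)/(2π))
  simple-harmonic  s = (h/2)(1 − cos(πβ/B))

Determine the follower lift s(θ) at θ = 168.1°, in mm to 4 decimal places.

seg 1 [0°–57.1°] cycloidal, h=6: full span → s += 6 → s = 6.0000
seg 2 [57.1°–276.5°] cycloidal, h=15: θ=168.1° here. β=111, B=219.4. 15·(0.5059 − sin(2π·0.5059)/(2π)) = 7.6777 → s = 13.6777

13.6777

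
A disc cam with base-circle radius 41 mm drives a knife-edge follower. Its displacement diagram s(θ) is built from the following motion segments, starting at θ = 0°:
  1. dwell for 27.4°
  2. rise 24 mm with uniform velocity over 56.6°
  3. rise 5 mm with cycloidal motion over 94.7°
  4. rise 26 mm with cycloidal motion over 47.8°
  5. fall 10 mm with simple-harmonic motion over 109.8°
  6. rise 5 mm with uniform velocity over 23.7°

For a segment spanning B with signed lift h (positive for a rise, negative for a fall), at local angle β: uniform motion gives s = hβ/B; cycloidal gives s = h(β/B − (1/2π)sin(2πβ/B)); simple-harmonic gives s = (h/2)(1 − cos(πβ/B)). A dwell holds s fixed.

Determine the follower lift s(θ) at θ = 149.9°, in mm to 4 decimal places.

seg 1 [0°–27.4°] dwell: s stays 0.0000
seg 2 [27.4°–84°] uniform, h=24: full span → s += 24 → s = 24.0000
seg 3 [84°–178.7°] cycloidal, h=5: θ=149.9° here. β=65.9, B=94.7. 5·(0.6959 − sin(2π·0.6959)/(2π)) = 4.2296 → s = 28.2296

28.2296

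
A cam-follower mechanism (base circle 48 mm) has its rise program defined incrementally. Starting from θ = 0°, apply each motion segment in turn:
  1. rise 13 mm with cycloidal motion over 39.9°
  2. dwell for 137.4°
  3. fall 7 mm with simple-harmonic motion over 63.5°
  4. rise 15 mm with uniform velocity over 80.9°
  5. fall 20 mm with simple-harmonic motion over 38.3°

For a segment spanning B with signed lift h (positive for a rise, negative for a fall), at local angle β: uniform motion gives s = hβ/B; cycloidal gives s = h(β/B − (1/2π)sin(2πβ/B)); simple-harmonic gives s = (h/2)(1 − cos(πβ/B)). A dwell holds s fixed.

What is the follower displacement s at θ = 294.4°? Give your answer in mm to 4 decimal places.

seg 1 [0°–39.9°] cycloidal, h=13: full span → s += 13 → s = 13.0000
seg 2 [39.9°–177.3°] dwell: s stays 13.0000
seg 3 [177.3°–240.8°] simple-harmonic, h=-7: full span → s += -7 → s = 6.0000
seg 4 [240.8°–321.7°] uniform, h=15: θ=294.4° here. β=53.6, B=80.9. 15·53.6/80.9 = 9.9382 → s = 15.9382

15.9382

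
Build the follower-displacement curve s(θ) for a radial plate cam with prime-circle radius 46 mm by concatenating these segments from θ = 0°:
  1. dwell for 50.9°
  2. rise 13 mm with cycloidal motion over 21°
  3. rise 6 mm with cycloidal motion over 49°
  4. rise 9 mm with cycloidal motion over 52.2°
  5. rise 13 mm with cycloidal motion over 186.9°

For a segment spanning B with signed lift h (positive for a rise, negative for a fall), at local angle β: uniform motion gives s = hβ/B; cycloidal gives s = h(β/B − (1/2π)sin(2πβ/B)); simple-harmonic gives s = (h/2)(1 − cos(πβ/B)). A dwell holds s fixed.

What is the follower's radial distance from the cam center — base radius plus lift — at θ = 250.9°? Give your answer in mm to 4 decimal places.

seg 1 [0°–50.9°] dwell: s stays 0.0000
seg 2 [50.9°–71.9°] cycloidal, h=13: full span → s += 13 → s = 13.0000
seg 3 [71.9°–120.9°] cycloidal, h=6: full span → s += 6 → s = 19.0000
seg 4 [120.9°–173.1°] cycloidal, h=9: full span → s += 9 → s = 28.0000
seg 5 [173.1°–360°] cycloidal, h=13: θ=250.9° here. β=77.8, B=186.9. 13·(0.4163 − sin(2π·0.4163)/(2π)) = 4.3724 → s = 32.3724
radial distance = base radius + s = 46 + 32.3724 = 78.3724

78.3724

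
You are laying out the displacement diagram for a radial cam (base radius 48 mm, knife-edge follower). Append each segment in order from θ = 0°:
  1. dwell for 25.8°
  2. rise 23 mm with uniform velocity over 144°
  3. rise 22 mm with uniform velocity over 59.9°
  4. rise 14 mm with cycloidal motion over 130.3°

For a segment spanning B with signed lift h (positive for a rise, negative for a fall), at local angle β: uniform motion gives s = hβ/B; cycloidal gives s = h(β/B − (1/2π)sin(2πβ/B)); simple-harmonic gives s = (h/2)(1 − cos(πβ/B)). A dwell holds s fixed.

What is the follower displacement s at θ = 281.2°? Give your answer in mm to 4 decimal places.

seg 1 [0°–25.8°] dwell: s stays 0.0000
seg 2 [25.8°–169.8°] uniform, h=23: full span → s += 23 → s = 23.0000
seg 3 [169.8°–229.7°] uniform, h=22: full span → s += 22 → s = 45.0000
seg 4 [229.7°–360°] cycloidal, h=14: θ=281.2° here. β=51.5, B=130.3. 14·(0.3952 − sin(2π·0.3952)/(2π)) = 4.1704 → s = 49.1704

49.1704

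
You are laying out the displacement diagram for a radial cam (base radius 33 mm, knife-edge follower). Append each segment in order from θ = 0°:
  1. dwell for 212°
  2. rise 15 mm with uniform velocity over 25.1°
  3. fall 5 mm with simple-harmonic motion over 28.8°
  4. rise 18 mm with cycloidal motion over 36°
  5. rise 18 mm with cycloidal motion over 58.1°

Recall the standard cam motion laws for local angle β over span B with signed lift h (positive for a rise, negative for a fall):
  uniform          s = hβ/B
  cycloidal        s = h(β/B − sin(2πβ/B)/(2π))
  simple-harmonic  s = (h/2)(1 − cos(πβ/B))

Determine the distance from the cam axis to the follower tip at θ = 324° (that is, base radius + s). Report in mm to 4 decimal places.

seg 1 [0°–212°] dwell: s stays 0.0000
seg 2 [212°–237.1°] uniform, h=15: full span → s += 15 → s = 15.0000
seg 3 [237.1°–265.9°] simple-harmonic, h=-5: full span → s += -5 → s = 10.0000
seg 4 [265.9°–301.9°] cycloidal, h=18: full span → s += 18 → s = 28.0000
seg 5 [301.9°–360°] cycloidal, h=18: θ=324° here. β=22.1, B=58.1. 18·(0.3804 − sin(2π·0.3804)/(2π)) = 4.8907 → s = 32.8907
radial distance = base radius + s = 33 + 32.8907 = 65.8907

65.8907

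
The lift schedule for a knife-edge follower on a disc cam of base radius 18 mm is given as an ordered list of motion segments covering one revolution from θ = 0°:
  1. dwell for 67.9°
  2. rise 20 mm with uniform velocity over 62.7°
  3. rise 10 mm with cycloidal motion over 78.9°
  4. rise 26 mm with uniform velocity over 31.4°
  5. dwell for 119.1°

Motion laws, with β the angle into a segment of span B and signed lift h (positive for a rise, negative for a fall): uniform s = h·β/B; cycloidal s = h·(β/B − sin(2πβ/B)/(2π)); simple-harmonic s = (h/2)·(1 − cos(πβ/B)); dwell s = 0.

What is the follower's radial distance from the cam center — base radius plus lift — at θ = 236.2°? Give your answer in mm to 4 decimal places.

seg 1 [0°–67.9°] dwell: s stays 0.0000
seg 2 [67.9°–130.6°] uniform, h=20: full span → s += 20 → s = 20.0000
seg 3 [130.6°–209.5°] cycloidal, h=10: full span → s += 10 → s = 30.0000
seg 4 [209.5°–240.9°] uniform, h=26: θ=236.2° here. β=26.7, B=31.4. 26·26.7/31.4 = 22.1083 → s = 52.1083
radial distance = base radius + s = 18 + 52.1083 = 70.1083

70.1083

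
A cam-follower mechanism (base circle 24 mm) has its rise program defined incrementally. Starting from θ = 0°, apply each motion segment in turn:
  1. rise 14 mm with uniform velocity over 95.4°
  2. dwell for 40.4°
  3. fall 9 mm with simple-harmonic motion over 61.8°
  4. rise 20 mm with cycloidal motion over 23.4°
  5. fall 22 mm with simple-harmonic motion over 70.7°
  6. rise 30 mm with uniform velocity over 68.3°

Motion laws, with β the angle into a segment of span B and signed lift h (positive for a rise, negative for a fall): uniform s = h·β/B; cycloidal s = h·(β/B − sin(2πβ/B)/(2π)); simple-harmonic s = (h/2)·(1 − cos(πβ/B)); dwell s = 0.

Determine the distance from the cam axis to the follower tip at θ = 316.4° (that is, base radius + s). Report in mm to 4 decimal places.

seg 1 [0°–95.4°] uniform, h=14: full span → s += 14 → s = 14.0000
seg 2 [95.4°–135.8°] dwell: s stays 14.0000
seg 3 [135.8°–197.6°] simple-harmonic, h=-9: full span → s += -9 → s = 5.0000
seg 4 [197.6°–221°] cycloidal, h=20: full span → s += 20 → s = 25.0000
seg 5 [221°–291.7°] simple-harmonic, h=-22: full span → s += -22 → s = 3.0000
seg 6 [291.7°–360°] uniform, h=30: θ=316.4° here. β=24.7, B=68.3. 30·24.7/68.3 = 10.8492 → s = 13.8492
radial distance = base radius + s = 24 + 13.8492 = 37.8492

37.8492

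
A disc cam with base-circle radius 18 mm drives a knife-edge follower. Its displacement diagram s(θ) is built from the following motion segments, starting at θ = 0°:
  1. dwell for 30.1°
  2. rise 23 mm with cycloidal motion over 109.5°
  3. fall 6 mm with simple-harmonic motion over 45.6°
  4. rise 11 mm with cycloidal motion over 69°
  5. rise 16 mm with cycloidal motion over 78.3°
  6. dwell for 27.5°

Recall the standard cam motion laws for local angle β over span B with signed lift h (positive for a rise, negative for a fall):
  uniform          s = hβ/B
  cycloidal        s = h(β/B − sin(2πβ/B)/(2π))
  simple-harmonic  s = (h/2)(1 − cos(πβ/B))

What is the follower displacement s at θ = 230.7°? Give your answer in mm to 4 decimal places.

seg 1 [0°–30.1°] dwell: s stays 0.0000
seg 2 [30.1°–139.6°] cycloidal, h=23: full span → s += 23 → s = 23.0000
seg 3 [139.6°–185.2°] simple-harmonic, h=-6: full span → s += -6 → s = 17.0000
seg 4 [185.2°–254.2°] cycloidal, h=11: θ=230.7° here. β=45.5, B=69. 11·(0.6594 − sin(2π·0.6594)/(2π)) = 8.7284 → s = 25.7284

25.7284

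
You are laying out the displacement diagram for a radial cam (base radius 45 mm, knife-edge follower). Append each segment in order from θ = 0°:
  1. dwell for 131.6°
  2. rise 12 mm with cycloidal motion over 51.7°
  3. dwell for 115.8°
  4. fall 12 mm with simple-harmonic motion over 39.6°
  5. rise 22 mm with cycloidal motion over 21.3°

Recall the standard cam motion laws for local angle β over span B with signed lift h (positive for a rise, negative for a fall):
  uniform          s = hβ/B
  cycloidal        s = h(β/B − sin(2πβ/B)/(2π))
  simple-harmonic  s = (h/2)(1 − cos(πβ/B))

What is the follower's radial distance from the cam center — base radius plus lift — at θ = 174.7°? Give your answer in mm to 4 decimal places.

seg 1 [0°–131.6°] dwell: s stays 0.0000
seg 2 [131.6°–183.3°] cycloidal, h=12: θ=174.7° here. β=43.1, B=51.7. 12·(0.8337 − sin(2π·0.8337)/(2π)) = 11.6559 → s = 11.6559
radial distance = base radius + s = 45 + 11.6559 = 56.6559

56.6559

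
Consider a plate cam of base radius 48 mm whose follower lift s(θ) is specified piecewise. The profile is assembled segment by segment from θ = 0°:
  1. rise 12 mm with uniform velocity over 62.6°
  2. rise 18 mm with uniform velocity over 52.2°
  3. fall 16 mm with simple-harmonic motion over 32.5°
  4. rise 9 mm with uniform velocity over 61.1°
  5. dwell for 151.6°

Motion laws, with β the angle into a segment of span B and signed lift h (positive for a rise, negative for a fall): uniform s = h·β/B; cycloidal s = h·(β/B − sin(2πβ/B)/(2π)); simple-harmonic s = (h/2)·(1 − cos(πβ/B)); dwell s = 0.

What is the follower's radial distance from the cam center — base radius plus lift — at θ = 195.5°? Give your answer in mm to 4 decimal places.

seg 1 [0°–62.6°] uniform, h=12: full span → s += 12 → s = 12.0000
seg 2 [62.6°–114.8°] uniform, h=18: full span → s += 18 → s = 30.0000
seg 3 [114.8°–147.3°] simple-harmonic, h=-16: full span → s += -16 → s = 14.0000
seg 4 [147.3°–208.4°] uniform, h=9: θ=195.5° here. β=48.2, B=61.1. 9·48.2/61.1 = 7.0998 → s = 21.0998
radial distance = base radius + s = 48 + 21.0998 = 69.0998

69.0998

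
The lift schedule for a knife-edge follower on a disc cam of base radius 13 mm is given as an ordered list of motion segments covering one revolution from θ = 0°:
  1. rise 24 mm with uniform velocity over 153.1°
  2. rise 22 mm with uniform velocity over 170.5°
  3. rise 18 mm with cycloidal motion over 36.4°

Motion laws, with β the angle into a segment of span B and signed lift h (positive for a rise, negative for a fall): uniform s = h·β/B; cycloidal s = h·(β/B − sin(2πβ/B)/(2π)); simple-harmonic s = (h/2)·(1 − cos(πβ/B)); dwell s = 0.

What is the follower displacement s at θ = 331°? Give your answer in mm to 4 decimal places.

seg 1 [0°–153.1°] uniform, h=24: full span → s += 24 → s = 24.0000
seg 2 [153.1°–323.6°] uniform, h=22: full span → s += 22 → s = 46.0000
seg 3 [323.6°–360°] cycloidal, h=18: θ=331° here. β=7.4, B=36.4. 18·(0.2033 − sin(2π·0.2033)/(2π)) = 0.9170 → s = 46.9170

46.9170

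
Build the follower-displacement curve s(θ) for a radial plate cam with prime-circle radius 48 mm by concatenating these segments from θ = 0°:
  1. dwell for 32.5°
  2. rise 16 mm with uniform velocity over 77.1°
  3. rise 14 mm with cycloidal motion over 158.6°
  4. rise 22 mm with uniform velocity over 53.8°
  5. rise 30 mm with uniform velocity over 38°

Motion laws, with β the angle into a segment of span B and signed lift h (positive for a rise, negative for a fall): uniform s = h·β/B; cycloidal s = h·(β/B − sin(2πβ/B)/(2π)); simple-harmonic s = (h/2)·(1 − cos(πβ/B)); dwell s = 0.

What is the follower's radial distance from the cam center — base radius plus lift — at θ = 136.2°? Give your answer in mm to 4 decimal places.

seg 1 [0°–32.5°] dwell: s stays 0.0000
seg 2 [32.5°–109.6°] uniform, h=16: full span → s += 16 → s = 16.0000
seg 3 [109.6°–268.2°] cycloidal, h=14: θ=136.2° here. β=26.6, B=158.6. 14·(0.1677 − sin(2π·0.1677)/(2π)) = 0.4111 → s = 16.4111
radial distance = base radius + s = 48 + 16.4111 = 64.4111

64.4111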